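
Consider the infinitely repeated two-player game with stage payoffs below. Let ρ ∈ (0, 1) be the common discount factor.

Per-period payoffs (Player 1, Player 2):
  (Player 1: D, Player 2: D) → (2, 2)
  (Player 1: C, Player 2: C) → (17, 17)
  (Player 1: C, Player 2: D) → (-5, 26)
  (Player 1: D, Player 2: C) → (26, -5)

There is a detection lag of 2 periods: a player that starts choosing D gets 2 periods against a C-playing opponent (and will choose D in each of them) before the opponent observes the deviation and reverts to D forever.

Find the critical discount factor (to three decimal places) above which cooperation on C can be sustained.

The best deviation is to choose D for all 2 undetected periods, earning 26 each, then 2 forever once detected.
Deviation value: 26(1−ρ^2)/(1−ρ) + 2ρ^2/(1−ρ); cooperation value: 17/(1−ρ).
IC: 17 ≥ 26(1−ρ^2) + 2ρ^2 = 26 − 24ρ^2.
So ρ^2 ≥ 9/24 = 3/8, giving ρ ≥ (3/8)^(1/2) ≈ 0.612.

0.612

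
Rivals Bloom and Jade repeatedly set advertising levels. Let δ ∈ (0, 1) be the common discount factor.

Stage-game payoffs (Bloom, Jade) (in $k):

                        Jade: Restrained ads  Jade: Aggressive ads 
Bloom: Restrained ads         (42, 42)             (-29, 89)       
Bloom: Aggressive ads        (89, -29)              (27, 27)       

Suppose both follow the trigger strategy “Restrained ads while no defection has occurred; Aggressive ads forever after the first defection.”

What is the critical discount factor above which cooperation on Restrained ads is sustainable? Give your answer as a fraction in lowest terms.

47/62

Under grim trigger the critical discount factor is (T−C)/(T−P) with T = 89, C = 42, P = 27.
δ* = (89−42)/(89−27) = 47/62.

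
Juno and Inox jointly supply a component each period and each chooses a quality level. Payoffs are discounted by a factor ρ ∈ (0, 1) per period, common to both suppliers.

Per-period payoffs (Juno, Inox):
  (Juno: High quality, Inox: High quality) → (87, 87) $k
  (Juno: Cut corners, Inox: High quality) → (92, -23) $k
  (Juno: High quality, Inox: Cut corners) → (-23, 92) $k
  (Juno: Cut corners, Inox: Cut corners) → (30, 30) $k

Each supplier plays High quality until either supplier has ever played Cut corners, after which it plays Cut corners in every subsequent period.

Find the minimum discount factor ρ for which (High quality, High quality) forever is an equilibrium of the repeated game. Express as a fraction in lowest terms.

5/62

Under grim trigger the critical discount factor is (T−C)/(T−P) with T = 92, C = 87, P = 30.
ρ* = (92−87)/(92−30) = 5/62.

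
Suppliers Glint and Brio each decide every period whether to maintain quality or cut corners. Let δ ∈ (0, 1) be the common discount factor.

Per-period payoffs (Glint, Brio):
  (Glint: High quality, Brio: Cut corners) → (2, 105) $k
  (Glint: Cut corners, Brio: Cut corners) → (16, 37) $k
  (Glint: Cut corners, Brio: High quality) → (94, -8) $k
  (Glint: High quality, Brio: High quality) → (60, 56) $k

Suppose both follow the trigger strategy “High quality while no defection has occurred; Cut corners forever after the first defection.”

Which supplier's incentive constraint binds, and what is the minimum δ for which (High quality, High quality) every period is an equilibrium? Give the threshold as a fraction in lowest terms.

Glint's threshold: (94−60)/(94−16) = 17/39.
Brio's threshold: (105−56)/(105−37) = 49/68.
17/39 < 49/68, so Brio binds and δ* = 49/68.

Brio; δ ≥ 49/68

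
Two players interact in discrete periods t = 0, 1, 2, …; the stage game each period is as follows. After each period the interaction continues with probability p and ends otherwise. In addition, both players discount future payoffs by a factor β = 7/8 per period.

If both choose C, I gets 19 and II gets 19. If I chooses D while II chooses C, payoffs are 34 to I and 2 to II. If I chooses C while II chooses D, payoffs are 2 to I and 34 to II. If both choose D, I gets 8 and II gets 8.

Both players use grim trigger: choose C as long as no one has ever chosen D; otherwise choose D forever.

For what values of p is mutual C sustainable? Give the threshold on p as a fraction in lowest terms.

60/91

Expected continuation weight on next period's payoff is β·p = 7/8·p, which plays the role of the discount factor.
Cooperation requires 7/8·p ≥ (34−19)/(34−8) = 15/26, hence p ≥ 60/91.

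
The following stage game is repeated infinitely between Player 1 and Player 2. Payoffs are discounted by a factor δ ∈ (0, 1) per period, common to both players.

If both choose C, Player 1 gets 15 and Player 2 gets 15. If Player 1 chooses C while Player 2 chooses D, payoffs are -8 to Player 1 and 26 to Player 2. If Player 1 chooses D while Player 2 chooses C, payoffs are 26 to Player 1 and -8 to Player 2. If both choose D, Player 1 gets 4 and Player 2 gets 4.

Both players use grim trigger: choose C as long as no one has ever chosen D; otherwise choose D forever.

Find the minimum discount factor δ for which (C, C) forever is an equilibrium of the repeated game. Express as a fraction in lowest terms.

1/2

One-period gain from deviating is 26 − 15 = 11. The loss is 15 − 4 = 11 in every subsequent period, with present value 11·δ/(1−δ).
Deviation is unprofitable when 11·δ/(1−δ) ≥ 11, i.e. δ/(1−δ) ≥ 1.
Equivalently δ ≥ 11/(11+11) = 1/2.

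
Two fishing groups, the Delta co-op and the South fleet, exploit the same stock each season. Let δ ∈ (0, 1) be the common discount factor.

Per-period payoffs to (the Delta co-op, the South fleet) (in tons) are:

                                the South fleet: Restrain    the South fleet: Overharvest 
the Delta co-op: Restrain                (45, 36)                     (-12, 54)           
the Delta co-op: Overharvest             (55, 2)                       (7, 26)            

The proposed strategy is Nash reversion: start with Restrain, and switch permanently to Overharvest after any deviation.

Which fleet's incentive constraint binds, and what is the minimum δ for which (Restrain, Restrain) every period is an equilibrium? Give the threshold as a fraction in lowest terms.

the Delta co-op's threshold: (55−45)/(55−7) = 5/24.
the South fleet's threshold: (54−36)/(54−26) = 9/14.
5/24 < 9/14, so the South fleet binds and δ* = 9/14.

the South fleet; δ ≥ 9/14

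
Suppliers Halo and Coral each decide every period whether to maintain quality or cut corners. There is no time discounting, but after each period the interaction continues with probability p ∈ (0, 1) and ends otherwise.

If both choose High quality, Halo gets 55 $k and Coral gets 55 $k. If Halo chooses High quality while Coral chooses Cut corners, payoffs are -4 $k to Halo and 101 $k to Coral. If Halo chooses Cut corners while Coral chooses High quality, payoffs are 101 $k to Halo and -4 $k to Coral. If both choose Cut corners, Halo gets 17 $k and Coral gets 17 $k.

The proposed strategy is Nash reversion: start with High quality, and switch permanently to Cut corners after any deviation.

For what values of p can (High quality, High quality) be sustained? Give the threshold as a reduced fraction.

23/42

With no time discounting, the continuation probability p plays the role of the discount factor.
Grim-trigger IC: 55/(1−p) ≥ 101 + 17p/(1−p) ⇒ p ≥ (101−55)/(101−17) = 23/42.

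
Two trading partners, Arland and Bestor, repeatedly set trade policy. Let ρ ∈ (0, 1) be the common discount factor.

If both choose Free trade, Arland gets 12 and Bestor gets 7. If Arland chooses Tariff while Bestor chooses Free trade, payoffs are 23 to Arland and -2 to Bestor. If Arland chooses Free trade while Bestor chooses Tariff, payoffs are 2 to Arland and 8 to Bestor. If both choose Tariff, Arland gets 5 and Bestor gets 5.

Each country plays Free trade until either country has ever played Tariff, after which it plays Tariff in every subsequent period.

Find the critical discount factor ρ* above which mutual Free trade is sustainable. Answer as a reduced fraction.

Arland's threshold: (23−12)/(23−5) = 11/18.
Bestor's threshold: (8−7)/(8−5) = 1/3.
11/18 > 1/3, so Arland binds and ρ* = 11/18.

11/18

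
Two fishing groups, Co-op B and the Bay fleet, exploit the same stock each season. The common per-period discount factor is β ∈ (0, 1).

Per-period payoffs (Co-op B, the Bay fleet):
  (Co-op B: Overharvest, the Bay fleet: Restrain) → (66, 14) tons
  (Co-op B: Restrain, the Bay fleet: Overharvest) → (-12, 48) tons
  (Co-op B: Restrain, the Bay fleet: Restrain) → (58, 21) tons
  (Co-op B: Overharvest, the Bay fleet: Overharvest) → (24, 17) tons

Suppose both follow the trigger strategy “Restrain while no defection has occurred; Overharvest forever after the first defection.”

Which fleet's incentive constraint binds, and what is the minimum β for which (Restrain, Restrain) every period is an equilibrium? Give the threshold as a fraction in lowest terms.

the Bay fleet; β ≥ 27/31

Co-op B: cooperation gives 58 each period; deviation gives 66 once then 24 forever.
  58/(1−β) ≥ 66 + 24β/(1−β) ⇒ β ≥ 8/42 = 4/21.
the Bay fleet: cooperation gives 21 each period; deviation gives 48 once then 17 forever.
  β ≥ 27/31.
Both must hold, so the binding constraint is the Bay fleet's: β ≥ 27/31.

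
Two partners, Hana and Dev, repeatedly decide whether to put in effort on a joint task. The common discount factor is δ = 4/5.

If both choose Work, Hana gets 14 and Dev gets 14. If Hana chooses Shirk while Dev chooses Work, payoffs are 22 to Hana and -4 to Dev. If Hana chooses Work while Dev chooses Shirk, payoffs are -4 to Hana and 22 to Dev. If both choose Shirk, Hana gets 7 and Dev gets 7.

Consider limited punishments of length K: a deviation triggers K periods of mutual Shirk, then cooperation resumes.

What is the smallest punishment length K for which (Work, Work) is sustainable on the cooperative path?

Need Σ_{k=1}^{K} δ^k ≥ (22−14)/(14−7) = 1.1429 at δ = 4/5.
At K = 1 the sum is 0.8000 < 1.1429; at K = 2 it is 1.4400 ≥ 1.1429.
So the minimum punishment length is K = 2.

2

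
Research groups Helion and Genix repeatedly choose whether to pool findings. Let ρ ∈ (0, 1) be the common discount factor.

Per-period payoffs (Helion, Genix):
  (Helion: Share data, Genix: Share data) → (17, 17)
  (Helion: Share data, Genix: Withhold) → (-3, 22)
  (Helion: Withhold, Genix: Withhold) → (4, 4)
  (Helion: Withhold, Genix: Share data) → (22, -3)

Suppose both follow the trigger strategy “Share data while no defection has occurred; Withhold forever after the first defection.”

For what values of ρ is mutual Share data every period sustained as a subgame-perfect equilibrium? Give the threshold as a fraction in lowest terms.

5/18

17/(1−ρ) ≥ 22 + 4ρ/(1−ρ)
17 ≥ 22 − 18ρ
ρ ≥ 5/18.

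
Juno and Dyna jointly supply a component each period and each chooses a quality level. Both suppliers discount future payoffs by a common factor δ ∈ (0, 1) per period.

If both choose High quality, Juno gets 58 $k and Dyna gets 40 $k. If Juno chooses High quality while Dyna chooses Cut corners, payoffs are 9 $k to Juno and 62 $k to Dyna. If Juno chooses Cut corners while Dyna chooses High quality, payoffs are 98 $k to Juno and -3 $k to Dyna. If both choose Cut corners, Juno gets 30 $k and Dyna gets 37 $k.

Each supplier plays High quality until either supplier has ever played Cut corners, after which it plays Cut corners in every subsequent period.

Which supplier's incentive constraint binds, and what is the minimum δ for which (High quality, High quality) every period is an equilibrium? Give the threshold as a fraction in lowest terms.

Juno's threshold: (98−58)/(98−30) = 10/17.
Dyna's threshold: (62−40)/(62−37) = 22/25.
10/17 < 22/25, so Dyna binds and δ* = 22/25.

Dyna; δ ≥ 22/25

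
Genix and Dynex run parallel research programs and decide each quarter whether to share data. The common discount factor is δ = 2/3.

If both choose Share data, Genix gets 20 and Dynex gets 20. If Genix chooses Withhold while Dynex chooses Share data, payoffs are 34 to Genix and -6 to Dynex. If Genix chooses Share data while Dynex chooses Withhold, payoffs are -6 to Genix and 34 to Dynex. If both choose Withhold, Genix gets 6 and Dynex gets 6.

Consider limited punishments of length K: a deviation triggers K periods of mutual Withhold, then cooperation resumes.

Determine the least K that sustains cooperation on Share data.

No profitable deviation requires (20−6)(δ+…+δ^K) ≥ 34−20, i.e. δ+…+δ^K ≥ 1 ≈ 1.0000.
With δ = 2/3, the partial sums are K=1: 0.6667, K=2: 1.1111.
K = 2 is the first length at which the sum reaches 1.0000.

2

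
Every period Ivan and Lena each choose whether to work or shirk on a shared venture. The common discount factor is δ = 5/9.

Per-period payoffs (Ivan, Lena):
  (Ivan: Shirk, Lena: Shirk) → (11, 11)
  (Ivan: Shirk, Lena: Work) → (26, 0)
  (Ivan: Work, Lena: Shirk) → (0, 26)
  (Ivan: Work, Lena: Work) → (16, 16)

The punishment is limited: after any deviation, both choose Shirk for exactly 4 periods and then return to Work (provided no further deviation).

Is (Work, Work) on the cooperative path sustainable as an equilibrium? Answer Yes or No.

IC: δ+…+δ^4 ≥ (26−16)/(16−11) = 2.
At δ = 5/9: partial sum = 1.1309 < 2.0000. Cooperation not sustainable.

No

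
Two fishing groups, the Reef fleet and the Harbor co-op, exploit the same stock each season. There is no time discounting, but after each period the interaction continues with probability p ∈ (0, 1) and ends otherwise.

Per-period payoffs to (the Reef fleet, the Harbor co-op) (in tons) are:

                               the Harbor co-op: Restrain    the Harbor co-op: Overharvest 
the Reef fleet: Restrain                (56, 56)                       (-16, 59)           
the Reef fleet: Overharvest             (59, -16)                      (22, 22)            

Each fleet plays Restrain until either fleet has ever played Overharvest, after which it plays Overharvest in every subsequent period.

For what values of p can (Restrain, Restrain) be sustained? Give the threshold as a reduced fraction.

Expected cooperation value is 56 + p·56 + p²·56 + … = 56/(1−p); deviation gives 59 + p·22/(1−p).
56 ≥ 59(1−p) + 22p ⇒ 37p ≥ 3 ⇒ p ≥ 3/37.

3/37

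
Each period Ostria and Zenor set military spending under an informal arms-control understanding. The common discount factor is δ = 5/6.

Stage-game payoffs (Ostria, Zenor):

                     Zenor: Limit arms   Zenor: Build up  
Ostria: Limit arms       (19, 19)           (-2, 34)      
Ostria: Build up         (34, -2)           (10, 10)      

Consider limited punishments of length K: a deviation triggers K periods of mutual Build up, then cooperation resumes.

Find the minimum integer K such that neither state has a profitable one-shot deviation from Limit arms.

3

IC: δ(1−δ^K)/(1−δ) ≥ (34−19)/(19−10) = 5/3.
With δ = 5/6: need 1 − δ^K ≥ 5/3·(1−5/6)/(5/6), i.e. δ^K ≤ 0.6667.
Since (5/6)^2 = 0.6944 and (5/6)^3 = 0.5787, the smallest such K is 3.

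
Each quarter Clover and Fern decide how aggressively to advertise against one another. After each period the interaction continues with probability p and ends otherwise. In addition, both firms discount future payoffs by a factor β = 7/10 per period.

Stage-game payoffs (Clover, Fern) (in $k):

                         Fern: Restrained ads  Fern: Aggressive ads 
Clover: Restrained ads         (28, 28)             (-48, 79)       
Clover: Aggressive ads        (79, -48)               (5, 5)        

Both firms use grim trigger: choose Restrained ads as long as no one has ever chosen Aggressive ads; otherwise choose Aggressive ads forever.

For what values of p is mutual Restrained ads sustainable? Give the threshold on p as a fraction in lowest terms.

255/259

Expected continuation weight on next period's payoff is β·p = 7/10·p, which plays the role of the discount factor.
Cooperation requires 7/10·p ≥ (79−28)/(79−5) = 51/74, hence p ≥ 255/259.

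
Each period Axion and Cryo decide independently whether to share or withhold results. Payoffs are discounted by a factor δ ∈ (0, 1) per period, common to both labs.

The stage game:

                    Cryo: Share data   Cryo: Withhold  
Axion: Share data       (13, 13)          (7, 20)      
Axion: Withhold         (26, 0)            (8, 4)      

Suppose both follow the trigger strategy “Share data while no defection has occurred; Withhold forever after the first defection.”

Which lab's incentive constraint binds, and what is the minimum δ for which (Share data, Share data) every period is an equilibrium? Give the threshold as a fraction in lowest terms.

Axion: cooperation gives 13 each period; deviation gives 26 once then 8 forever.
  13/(1−δ) ≥ 26 + 8δ/(1−δ) ⇒ δ ≥ 13/18.
Cryo: cooperation gives 13 each period; deviation gives 20 once then 4 forever.
  δ ≥ 7/16.
Both must hold, so the binding constraint is Axion's: δ ≥ 13/18.

Axion; δ ≥ 13/18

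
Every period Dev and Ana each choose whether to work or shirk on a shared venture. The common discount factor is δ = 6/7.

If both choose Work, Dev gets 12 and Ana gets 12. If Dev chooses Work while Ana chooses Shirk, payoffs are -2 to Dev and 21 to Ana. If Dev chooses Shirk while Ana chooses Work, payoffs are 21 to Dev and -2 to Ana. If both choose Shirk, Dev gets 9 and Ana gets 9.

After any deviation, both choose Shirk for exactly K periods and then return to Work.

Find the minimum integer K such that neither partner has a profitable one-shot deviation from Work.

Need Σ_{k=1}^{K} δ^k ≥ (21−12)/(12−9) = 3.0000 at δ = 6/7.
At K = 4 the sum is 2.7613 < 3.0000; at K = 5 it is 3.2240 ≥ 3.0000.
So the minimum punishment length is K = 5.

5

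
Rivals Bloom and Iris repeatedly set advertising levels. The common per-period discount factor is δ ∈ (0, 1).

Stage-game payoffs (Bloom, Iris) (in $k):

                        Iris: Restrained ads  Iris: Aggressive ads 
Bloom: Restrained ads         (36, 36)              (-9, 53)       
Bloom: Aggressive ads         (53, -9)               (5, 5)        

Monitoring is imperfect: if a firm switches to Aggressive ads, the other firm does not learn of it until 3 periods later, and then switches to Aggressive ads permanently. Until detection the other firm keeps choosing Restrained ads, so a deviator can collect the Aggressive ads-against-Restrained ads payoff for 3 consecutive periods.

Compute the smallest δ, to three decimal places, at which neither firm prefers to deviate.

0.708

The best deviation is to choose Aggressive ads for all 3 undetected periods, earning 53 each, then 5 forever once detected.
Deviation value: 53(1−δ^3)/(1−δ) + 5δ^3/(1−δ); cooperation value: 36/(1−δ).
IC: 36 ≥ 53(1−δ^3) + 5δ^3 = 53 − 48δ^3.
So δ^3 ≥ 17/48, giving δ ≥ (17/48)^(1/3) ≈ 0.708.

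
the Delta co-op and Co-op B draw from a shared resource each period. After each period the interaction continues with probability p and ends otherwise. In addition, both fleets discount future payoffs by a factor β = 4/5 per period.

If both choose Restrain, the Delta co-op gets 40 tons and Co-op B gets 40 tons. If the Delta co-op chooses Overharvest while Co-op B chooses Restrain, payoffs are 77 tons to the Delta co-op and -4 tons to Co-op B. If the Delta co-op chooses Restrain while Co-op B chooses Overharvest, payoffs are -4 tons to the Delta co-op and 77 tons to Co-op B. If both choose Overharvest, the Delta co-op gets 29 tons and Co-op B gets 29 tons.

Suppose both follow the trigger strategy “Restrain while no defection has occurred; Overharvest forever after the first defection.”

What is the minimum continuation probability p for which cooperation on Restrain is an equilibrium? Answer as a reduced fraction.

185/192

Expected continuation weight on next period's payoff is β·p = 4/5·p, which plays the role of the discount factor.
Cooperation requires 4/5·p ≥ (77−40)/(77−29) = 37/48, hence p ≥ 185/192.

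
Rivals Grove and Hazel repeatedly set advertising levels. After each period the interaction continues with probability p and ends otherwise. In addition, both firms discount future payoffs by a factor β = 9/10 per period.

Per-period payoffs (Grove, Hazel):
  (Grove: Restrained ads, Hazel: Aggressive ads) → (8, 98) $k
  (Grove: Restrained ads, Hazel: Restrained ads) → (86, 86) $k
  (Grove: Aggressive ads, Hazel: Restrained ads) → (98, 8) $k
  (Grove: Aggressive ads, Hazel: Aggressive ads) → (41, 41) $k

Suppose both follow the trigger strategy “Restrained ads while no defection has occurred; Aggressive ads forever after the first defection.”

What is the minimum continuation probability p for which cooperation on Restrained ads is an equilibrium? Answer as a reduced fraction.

40/171

With continuation probability p and discount β, the effective per-period discount factor is βp.
Grim-trigger IC: βp ≥ (98−86)/(98−41) = 4/19.
So p ≥ (4/19)/(9/10) = 40/171.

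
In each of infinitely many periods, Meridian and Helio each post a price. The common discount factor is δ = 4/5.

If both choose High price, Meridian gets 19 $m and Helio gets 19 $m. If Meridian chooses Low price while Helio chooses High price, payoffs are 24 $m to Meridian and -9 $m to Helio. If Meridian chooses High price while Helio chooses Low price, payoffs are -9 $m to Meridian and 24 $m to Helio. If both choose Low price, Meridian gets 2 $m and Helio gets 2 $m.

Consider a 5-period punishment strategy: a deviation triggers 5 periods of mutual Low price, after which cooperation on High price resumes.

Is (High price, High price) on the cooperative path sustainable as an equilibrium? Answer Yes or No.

Yes

A one-shot deviation gives 24 now, then 2 for 5 periods, then back to 19.
Gain from deviating: (24−19) today; loss: (19−2) in each of the next 5 periods.
No-deviation condition: (19−2)(δ+…+δ^5) ≥ 24−19, i.e. δ+…+δ^5 ≥ 5/17.
At δ = 4/5: δ+…+δ^5 = 2.6893 ≥ 0.2941.
So cooperation is sustainable.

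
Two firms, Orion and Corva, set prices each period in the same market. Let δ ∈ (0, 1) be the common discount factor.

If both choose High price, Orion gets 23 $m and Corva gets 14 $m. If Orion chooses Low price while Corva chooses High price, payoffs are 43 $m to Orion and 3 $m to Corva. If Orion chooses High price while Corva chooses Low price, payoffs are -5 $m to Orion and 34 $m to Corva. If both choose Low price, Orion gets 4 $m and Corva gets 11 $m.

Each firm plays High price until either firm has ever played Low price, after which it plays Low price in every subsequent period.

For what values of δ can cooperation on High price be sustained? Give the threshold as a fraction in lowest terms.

20/23

Orion: cooperation gives 23 each period; deviation gives 43 once then 4 forever.
  23/(1−δ) ≥ 43 + 4δ/(1−δ) ⇒ δ ≥ 20/39.
Corva: cooperation gives 14 each period; deviation gives 34 once then 11 forever.
  δ ≥ 20/23.
Both must hold, so the binding constraint is Corva's: δ ≥ 20/23.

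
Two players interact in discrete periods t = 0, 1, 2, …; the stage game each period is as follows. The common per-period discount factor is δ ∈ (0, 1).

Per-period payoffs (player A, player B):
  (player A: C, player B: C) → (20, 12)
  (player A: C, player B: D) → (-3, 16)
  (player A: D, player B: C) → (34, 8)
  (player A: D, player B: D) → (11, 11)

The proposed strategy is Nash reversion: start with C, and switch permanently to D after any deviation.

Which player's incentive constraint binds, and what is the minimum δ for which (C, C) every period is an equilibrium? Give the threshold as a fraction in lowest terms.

player B; δ ≥ 4/5

player A: cooperation gives 20 each period; deviation gives 34 once then 11 forever.
  20/(1−δ) ≥ 34 + 11δ/(1−δ) ⇒ δ ≥ 14/23.
player B: cooperation gives 12 each period; deviation gives 16 once then 11 forever.
  δ ≥ 4/5.
Both must hold, so the binding constraint is player B's: δ ≥ 4/5.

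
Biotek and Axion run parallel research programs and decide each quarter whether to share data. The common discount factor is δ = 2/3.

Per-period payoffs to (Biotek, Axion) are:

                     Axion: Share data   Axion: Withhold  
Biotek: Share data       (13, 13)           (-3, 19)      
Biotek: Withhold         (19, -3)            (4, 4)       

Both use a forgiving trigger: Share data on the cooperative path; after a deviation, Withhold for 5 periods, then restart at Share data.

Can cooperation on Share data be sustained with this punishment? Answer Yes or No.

IC: δ+…+δ^5 ≥ (19−13)/(13−4) = 2/3.
At δ = 2/3: partial sum = 1.7366 ≥ 0.6667. Cooperation sustainable.

Yes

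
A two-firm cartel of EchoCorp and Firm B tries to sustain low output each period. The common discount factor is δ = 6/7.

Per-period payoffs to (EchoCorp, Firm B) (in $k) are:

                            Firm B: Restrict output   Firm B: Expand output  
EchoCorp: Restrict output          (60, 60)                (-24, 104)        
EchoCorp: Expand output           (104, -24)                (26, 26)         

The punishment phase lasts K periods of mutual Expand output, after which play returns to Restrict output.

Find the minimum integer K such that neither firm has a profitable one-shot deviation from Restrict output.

Need Σ_{k=1}^{K} δ^k ≥ (104−60)/(60−26) = 1.2941 at δ = 6/7.
At K = 1 the sum is 0.8571 < 1.2941; at K = 2 it is 1.5918 ≥ 1.2941.
So the minimum punishment length is K = 2.

2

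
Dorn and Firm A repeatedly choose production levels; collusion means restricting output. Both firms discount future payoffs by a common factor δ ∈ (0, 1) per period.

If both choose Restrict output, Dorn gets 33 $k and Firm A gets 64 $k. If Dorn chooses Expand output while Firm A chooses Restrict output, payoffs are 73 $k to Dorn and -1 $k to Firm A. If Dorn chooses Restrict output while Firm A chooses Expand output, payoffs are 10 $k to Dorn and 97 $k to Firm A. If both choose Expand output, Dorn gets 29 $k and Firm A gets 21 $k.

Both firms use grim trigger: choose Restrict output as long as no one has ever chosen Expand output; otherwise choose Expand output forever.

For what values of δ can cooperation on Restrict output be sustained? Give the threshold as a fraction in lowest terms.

10/11

Dorn: cooperation gives 33 each period; deviation gives 73 once then 29 forever.
  33/(1−δ) ≥ 73 + 29δ/(1−δ) ⇒ δ ≥ 40/44 = 10/11.
Firm A: cooperation gives 64 each period; deviation gives 97 once then 21 forever.
  δ ≥ 33/76.
Both must hold, so the binding constraint is Dorn's: δ ≥ 10/11.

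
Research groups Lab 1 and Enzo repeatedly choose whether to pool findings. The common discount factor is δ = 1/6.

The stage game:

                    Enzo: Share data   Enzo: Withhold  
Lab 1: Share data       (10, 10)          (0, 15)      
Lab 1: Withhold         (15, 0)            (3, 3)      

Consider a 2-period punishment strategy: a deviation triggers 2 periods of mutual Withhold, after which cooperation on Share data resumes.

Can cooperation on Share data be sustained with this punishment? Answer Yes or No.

No

A one-shot deviation gives 15 now, then 3 for 2 periods, then back to 10.
Gain from deviating: (15−10) today; loss: (10−3) in each of the next 2 periods.
No-deviation condition: (10−3)(δ+…+δ^2) ≥ 15−10, i.e. δ+…+δ^2 ≥ 5/7.
At δ = 1/6: δ+…+δ^2 = 0.1944 < 0.7143.
So cooperation is not sustainable.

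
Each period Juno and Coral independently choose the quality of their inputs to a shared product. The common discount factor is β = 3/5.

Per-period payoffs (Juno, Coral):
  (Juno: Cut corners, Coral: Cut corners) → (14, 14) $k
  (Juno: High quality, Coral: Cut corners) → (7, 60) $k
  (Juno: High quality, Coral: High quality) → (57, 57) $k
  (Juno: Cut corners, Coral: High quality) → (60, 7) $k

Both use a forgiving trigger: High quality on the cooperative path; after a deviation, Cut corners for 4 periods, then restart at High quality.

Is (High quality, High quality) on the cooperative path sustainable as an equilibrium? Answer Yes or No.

Comparing payoff streams over the 5 periods until play realigns: cooperate → 57(1+β+…+β^4); deviate → 60 + 14(β+…+β^4).
Cooperation is sustained iff (57−14)(β+…+β^4) ≥ 60−57.
β+…+β^4 = 3/5·(1−(3/5)^4)/(1−3/5) = 1.3056, and (60−57)/(57−14) = 0.0698.
1.3056 ≥ 0.0698, so cooperation is sustainable.

Yes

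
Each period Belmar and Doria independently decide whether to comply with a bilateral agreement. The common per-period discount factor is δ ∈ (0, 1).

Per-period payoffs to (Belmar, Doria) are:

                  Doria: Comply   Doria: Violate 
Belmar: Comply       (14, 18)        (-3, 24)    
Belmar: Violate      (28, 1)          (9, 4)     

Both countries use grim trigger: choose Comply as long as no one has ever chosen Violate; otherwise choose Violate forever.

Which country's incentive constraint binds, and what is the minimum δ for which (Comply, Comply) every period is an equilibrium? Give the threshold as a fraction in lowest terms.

Belmar: cooperation gives 14 each period; deviation gives 28 once then 9 forever.
  14/(1−δ) ≥ 28 + 9δ/(1−δ) ⇒ δ ≥ 14/19.
Doria: cooperation gives 18 each period; deviation gives 24 once then 4 forever.
  δ ≥ 6/20 = 3/10.
Both must hold, so the binding constraint is Belmar's: δ ≥ 14/19.

Belmar; δ ≥ 14/19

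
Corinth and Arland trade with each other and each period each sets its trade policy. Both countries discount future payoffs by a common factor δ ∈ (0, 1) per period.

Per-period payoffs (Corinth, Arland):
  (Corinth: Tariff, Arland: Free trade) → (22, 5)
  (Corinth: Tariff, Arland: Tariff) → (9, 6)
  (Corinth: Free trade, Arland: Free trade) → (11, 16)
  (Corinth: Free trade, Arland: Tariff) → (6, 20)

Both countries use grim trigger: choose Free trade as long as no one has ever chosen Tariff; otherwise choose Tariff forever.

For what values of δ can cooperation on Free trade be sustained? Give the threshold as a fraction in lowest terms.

11/13

Corinth's threshold: (22−11)/(22−9) = 11/13.
Arland's threshold: (20−16)/(20−6) = 2/7.
11/13 > 2/7, so Corinth binds and δ* = 11/13.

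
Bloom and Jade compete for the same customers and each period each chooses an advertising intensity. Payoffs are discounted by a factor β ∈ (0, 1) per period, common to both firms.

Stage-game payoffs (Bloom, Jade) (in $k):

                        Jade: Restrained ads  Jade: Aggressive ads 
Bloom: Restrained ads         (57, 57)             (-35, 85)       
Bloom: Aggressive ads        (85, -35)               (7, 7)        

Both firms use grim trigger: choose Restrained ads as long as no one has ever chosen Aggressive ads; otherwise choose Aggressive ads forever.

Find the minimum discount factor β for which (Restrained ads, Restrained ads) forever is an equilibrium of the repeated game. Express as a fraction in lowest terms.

14/39

Under grim trigger the critical discount factor is (T−C)/(T−P) with T = 85, C = 57, P = 7.
β* = (85−57)/(85−7) = 28/78 = 14/39.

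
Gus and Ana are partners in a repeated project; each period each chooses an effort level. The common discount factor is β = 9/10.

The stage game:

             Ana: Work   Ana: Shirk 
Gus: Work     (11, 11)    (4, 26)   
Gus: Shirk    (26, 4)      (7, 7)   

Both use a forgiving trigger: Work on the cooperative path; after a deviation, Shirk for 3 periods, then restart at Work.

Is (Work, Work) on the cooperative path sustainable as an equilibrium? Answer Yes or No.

No

IC: β+…+β^3 ≥ (26−11)/(11−7) = 15/4.
At β = 9/10: partial sum = 2.4390 < 3.7500. Cooperation not sustainable.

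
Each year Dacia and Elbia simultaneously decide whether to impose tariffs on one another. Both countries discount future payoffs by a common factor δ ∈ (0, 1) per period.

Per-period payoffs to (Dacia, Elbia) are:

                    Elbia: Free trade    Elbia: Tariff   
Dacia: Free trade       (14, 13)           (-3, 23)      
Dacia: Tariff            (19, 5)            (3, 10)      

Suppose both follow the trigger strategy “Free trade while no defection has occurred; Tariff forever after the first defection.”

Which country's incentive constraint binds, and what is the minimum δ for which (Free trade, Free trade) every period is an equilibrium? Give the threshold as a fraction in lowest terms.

Dacia's threshold: (19−14)/(19−3) = 5/16.
Elbia's threshold: (23−13)/(23−10) = 10/13.
5/16 < 10/13, so Elbia binds and δ* = 10/13.

Elbia; δ ≥ 10/13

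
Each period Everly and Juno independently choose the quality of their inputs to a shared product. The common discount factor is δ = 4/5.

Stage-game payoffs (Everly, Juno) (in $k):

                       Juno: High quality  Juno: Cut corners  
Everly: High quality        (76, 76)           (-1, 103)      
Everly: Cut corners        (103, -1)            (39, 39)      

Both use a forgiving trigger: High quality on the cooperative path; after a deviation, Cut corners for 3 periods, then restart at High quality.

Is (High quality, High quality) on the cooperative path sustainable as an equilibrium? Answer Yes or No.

IC: δ+…+δ^3 ≥ (103−76)/(76−39) = 27/37.
At δ = 4/5: partial sum = 1.9520 ≥ 0.7297. Cooperation sustainable.

Yes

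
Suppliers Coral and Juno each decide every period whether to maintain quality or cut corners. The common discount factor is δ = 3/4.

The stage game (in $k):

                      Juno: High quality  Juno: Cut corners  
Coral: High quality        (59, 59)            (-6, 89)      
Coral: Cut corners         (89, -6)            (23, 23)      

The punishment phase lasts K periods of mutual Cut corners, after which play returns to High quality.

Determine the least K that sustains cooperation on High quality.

No profitable deviation requires (59−23)(δ+…+δ^K) ≥ 89−59, i.e. δ+…+δ^K ≥ 5/6 ≈ 0.8333.
With δ = 3/4, the partial sums are K=1: 0.7500, K=2: 1.3125.
K = 2 is the first length at which the sum reaches 0.8333.

2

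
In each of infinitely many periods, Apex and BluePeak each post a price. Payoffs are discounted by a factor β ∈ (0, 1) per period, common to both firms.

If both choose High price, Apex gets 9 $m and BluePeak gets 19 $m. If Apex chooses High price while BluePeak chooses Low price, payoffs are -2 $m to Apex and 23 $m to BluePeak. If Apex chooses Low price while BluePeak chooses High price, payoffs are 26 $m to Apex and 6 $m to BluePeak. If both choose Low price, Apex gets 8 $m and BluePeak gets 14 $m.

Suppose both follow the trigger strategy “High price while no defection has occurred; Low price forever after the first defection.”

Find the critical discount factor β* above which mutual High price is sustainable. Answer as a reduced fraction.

Apex: cooperation gives 9 each period; deviation gives 26 once then 8 forever.
  9/(1−β) ≥ 26 + 8β/(1−β) ⇒ β ≥ 17/18.
BluePeak: cooperation gives 19 each period; deviation gives 23 once then 14 forever.
  β ≥ 4/9.
Both must hold, so the binding constraint is Apex's: β ≥ 17/18.

17/18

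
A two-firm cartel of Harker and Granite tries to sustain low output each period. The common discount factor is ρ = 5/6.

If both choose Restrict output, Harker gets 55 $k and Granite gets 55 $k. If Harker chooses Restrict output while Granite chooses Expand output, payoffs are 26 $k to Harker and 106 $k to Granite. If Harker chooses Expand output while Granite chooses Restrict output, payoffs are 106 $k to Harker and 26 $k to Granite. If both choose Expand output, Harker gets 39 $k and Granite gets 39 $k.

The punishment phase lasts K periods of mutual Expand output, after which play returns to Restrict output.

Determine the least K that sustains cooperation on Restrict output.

6

IC: ρ(1−ρ^K)/(1−ρ) ≥ (106−55)/(55−39) = 51/16.
With ρ = 5/6: need 1 − ρ^K ≥ 51/16·(1−5/6)/(5/6), i.e. ρ^K ≤ 0.3625.
Since (5/6)^5 = 0.4019 and (5/6)^6 = 0.3349, the smallest such K is 6.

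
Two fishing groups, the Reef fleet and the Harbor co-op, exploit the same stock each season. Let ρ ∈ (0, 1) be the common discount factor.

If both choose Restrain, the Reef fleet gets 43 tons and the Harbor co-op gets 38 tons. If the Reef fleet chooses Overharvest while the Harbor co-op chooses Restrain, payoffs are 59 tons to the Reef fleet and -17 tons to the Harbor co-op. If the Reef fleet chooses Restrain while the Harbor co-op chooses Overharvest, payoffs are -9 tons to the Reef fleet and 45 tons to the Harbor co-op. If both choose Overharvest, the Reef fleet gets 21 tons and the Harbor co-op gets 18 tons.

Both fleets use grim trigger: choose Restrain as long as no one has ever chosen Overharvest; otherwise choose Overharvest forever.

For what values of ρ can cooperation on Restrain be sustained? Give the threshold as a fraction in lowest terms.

8/19

the Reef fleet's threshold: (59−43)/(59−21) = 8/19.
the Harbor co-op's threshold: (45−38)/(45−18) = 7/27.
8/19 > 7/27, so the Reef fleet binds and ρ* = 8/19.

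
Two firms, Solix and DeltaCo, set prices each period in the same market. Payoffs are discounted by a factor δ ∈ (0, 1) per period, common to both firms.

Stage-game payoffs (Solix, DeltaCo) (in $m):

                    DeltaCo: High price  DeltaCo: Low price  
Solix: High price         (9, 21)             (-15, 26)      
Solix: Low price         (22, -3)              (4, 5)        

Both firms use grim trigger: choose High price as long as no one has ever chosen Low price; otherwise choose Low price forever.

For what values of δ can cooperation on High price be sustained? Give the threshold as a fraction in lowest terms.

For Solix: deviation gain 22−9 = 13, per-period punishment loss 9−4 = 5. IC gives δ ≥ 13/18.
For DeltaCo: gain 5, loss 16 per period, so δ ≥ 5/21.
The tighter constraint is Solix's, so cooperation needs δ ≥ 13/18.

13/18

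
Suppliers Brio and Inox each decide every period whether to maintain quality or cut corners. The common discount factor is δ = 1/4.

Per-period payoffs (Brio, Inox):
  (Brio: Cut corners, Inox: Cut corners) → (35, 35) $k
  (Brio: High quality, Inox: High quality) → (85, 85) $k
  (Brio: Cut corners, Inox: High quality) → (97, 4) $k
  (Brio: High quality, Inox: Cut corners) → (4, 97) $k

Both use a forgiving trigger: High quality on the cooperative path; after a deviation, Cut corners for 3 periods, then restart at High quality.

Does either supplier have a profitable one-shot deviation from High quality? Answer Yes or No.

No

A one-shot deviation gives 97 now, then 35 for 3 periods, then back to 85.
Gain from deviating: (97−85) today; loss: (85−35) in each of the next 3 periods.
No-deviation condition: (85−35)(δ+…+δ^3) ≥ 97−85, i.e. δ+…+δ^3 ≥ 6/25.
At δ = 1/4: δ+…+δ^3 = 0.3281 ≥ 0.2400.
So cooperation is sustainable.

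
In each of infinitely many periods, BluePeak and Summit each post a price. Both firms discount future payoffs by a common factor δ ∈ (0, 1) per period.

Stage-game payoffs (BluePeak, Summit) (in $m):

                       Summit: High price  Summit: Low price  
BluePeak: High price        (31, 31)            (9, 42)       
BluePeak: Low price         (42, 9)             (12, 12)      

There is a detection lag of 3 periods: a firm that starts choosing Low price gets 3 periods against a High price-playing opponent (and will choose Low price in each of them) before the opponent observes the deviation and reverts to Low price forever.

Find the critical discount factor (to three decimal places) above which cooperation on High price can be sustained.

A deviator earns 42 for 3 periods, then 12 forever; cooperating earns 31 forever. Multiplying the IC by (1−δ):
31 ≥ 42(1−δ^3) + 12δ^3, so 30·δ^3 ≥ 11 and δ^3 ≥ 11/30.
δ ≥ (11/30)^(1/3) ≈ 0.716.

0.716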